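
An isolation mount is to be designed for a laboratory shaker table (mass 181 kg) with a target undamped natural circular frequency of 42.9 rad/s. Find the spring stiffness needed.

333000 N/m

k = m·ω_n² = 181 × 42.90² = 181 × 1840 = 333100 N/m.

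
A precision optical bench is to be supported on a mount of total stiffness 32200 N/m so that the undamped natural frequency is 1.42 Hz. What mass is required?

405 kg

ω_n = 2πf_n = 2π × 1.42 = 8.922 rad/s.
m = k/ω_n² = 32200/8.922² = 32200/79.60 = 404.5 kg.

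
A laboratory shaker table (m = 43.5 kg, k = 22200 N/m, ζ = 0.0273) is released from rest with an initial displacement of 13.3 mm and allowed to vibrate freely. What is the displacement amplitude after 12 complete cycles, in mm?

1.70 mm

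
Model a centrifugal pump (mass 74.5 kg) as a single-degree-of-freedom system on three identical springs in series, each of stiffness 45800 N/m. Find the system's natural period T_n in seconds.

0.439 s

Series springs: 1/k_eq = 3/45800, so k_eq = 45800/3 = 15270 N/m.
ω_n = √(k_eq/m) = √(15270/74.5) = √204.9 = 14.32 rad/s.
T_n = 2π/ω_n = 6.283/14.32 = 0.4389 s.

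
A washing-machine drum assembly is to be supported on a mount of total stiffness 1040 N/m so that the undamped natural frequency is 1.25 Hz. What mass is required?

16.9 kg

ω_n = 2πf_n = 2π × 1.25 = 7.854 rad/s.
m = k/ω_n² = 1040/7.854² = 1040/61.69 = 16.86 kg.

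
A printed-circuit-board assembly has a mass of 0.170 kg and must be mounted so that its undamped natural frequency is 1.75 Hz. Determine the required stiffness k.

20.6 N/m

ω_n = 2πf_n = 2π × 1.75 = 11.00 rad/s.
k = m·ω_n² = 0.170 × 11.00² = 0.170 × 120.9 = 20.55 N/m.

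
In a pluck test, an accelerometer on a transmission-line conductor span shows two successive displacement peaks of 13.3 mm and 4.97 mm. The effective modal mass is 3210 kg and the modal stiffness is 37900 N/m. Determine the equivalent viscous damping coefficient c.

Logarithmic decrement δ = (1/n)·ln(x₀/x_n) = (1/1)·ln(13.3/4.97) = (1/1)·ln(2.676) = 0.9843.
ζ = δ/√(4π² + δ²) = 0.9843/√(39.48 + 0.969) = 0.9843/6.360 = 0.1548.
c = ζ · 2√(km) = 0.1548 × 2√(37900 × 3210) = 0.1548 × 22060 = 3414 N·s/m.

3410 N·s/m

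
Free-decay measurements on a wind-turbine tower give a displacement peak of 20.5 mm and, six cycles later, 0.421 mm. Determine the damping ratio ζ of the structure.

Logarithmic decrement δ = (1/n)·ln(x₀/x_n) = (1/6)·ln(20.5/0.421) = (1/6)·ln(48.69) = 0.6476.
ζ = δ/√(4π² + δ²) = 0.6476/√(39.48 + 0.419) = 0.6476/6.316 = 0.1025.

0.103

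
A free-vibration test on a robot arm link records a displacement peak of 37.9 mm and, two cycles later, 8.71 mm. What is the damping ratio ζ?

Logarithmic decrement δ = (1/n)·ln(x₀/x_n) = (1/2)·ln(37.9/8.71) = (1/2)·ln(4.351) = 0.7352.
ζ = δ/√(4π² + δ²) = 0.7352/√(39.48 + 0.541) = 0.7352/6.326 = 0.1162.

0.116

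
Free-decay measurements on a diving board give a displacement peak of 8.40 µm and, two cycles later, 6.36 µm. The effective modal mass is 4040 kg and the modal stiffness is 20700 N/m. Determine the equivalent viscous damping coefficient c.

405 N·s/m

Logarithmic decrement δ = (1/n)·ln(x₀/x_n) = (1/2)·ln(8.40/6.36) = (1/2)·ln(1.321) = 0.1391.
ζ = δ/√(4π² + δ²) = 0.1391/√(39.48 + 0.0193) = 0.1391/6.285 = 0.02213.
c = ζ · 2√(km) = 0.02213 × 2√(20700 × 4040) = 0.02213 × 18290 = 404.8 N·s/m.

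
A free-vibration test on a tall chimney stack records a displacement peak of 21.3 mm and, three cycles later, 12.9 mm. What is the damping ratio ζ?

Logarithmic decrement δ = (1/n)·ln(x₀/x_n) = (1/3)·ln(21.3/12.9) = (1/3)·ln(1.651) = 0.1672.
ζ = δ/√(4π² + δ²) = 0.1672/√(39.48 + 0.0279) = 0.1672/6.285 = 0.02659.

0.0266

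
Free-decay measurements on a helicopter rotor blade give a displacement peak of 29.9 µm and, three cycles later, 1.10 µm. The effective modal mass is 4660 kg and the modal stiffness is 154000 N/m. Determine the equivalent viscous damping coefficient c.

Logarithmic decrement δ = (1/n)·ln(x₀/x_n) = (1/3)·ln(29.9/1.10) = (1/3)·ln(27.18) = 1.101.
ζ = δ/√(4π² + δ²) = 1.101/√(39.48 + 1.21) = 1.101/6.379 = 0.1726.
c = ζ · 2√(km) = 0.1726 × 2√(154000 × 4660) = 0.1726 × 53580 = 9246 N·s/m.

9250 N·s/m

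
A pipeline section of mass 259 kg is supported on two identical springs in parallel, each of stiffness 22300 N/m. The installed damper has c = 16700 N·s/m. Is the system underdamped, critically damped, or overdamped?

overdamped

Parallel springs add: k_eq = 2 × 22300 = 44600 N/m.
c_c = 2√(k_eq·m) = 6797 N·s/m; ζ = c/c_c = 16700/6797 = 2.46.
Since ζ > 1 the system is overdamped.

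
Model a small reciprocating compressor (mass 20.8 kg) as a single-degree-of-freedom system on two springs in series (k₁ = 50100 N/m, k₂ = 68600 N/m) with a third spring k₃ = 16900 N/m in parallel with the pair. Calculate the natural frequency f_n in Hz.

7.47 Hz

Series pair: k_s = k₁k₂/(k₁+k₂) = (50100)(68600)/(50100 + 68600) = 28950 N/m. In parallel with k₃: k_eq = 28950 + 16900 = 45850 N/m.
ω_n = √(k_eq/m) = √(45850/20.8) = √2205 = 46.95 rad/s.
f_n = ω_n/(2π) = 46.95/6.283 = 7.473 Hz.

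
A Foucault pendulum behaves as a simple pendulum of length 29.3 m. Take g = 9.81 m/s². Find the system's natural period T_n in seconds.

For a simple pendulum ω_n = √(g/L) = √(9.81/29.3) = √0.3348 = 0.5786 rad/s.
T_n = 2π/ω_n = 6.283/0.5786 = 10.86 s.

10.9 s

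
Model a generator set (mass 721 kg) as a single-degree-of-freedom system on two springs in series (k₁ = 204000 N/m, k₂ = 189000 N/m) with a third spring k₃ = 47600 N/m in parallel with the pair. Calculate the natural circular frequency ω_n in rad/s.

14.2 rad/s

Series pair: k_s = k₁k₂/(k₁+k₂) = (204000)(189000)/(204000 + 189000) = 98110 N/m. In parallel with k₃: k_eq = 98110 + 47600 = 145700 N/m.
ω_n = √(k_eq/m) = √(145700/721) = √202.1 = 14.22 rad/s.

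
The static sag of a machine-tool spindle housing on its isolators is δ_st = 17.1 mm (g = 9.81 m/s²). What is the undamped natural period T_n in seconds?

0.262 s

ω_n = √(g/δ_st) = √(9.81/0.0171) = √573.7 = 23.95 rad/s.
T_n = 2π/ω_n = 6.283/23.95 = 0.2623 s.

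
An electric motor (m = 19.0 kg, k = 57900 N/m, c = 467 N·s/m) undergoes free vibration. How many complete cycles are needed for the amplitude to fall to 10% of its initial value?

2 cycles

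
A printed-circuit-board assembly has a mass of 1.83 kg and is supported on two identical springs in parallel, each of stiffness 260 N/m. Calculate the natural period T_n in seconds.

0.373 s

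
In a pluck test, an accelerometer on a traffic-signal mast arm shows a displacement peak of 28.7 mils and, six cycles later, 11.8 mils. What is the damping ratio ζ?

0.0236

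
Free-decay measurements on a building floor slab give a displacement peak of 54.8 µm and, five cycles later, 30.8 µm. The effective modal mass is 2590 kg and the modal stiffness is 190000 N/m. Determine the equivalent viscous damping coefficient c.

Logarithmic decrement δ = (1/n)·ln(x₀/x_n) = (1/5)·ln(54.8/30.8) = (1/5)·ln(1.779) = 0.1152.
ζ = δ/√(4π² + δ²) = 0.1152/√(39.48 + 0.0133) = 0.1152/6.284 = 0.01834.
c = ζ · 2√(km) = 0.01834 × 2√(190000 × 2590) = 0.01834 × 44370 = 813.6 N·s/m.

814 N·s/m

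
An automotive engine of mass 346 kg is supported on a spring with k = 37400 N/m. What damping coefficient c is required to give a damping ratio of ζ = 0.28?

2010 N·s/m

c_c = 2√(k·m) = 2√(37400 × 346) = 7195 N·s/m.
c = ζ·c_c = 0.28 × 7195 = 2014 N·s/m.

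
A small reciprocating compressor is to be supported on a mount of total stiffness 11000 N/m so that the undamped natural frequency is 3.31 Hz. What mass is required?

ω_n = 2πf_n = 2π × 3.31 = 20.80 rad/s.
m = k/ω_n² = 11000/20.80² = 11000/432.5 = 25.43 kg.

25.4 kg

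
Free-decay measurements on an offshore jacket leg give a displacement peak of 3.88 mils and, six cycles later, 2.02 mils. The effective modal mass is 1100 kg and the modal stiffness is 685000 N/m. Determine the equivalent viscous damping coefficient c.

950 N·s/m

Logarithmic decrement δ = (1/n)·ln(x₀/x_n) = (1/6)·ln(3.88/2.02) = (1/6)·ln(1.921) = 0.1088.
ζ = δ/√(4π² + δ²) = 0.1088/√(39.48 + 0.0118) = 0.1088/6.284 = 0.01731.
c = ζ · 2√(km) = 0.01731 × 2√(685000 × 1100) = 0.01731 × 54900 = 950.4 N·s/m.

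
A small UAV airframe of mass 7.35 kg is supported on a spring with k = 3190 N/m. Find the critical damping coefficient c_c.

306 N·s/m

c_c = 2√(k·m) = 2√(3190 × 7.35) = 2 × 153.1 = 306.2 N·s/m.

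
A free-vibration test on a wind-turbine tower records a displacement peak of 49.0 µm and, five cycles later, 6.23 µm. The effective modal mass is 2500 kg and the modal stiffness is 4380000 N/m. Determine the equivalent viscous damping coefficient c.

13700 N·s/m

Logarithmic decrement δ = (1/n)·ln(x₀/x_n) = (1/5)·ln(49.0/6.23) = (1/5)·ln(7.865) = 0.4125.
ζ = δ/√(4π² + δ²) = 0.4125/√(39.48 + 0.170) = 0.4125/6.297 = 0.06551.
c = ζ · 2√(km) = 0.06551 × 2√(4380000 × 2500) = 0.06551 × 209300 = 13710 N·s/m.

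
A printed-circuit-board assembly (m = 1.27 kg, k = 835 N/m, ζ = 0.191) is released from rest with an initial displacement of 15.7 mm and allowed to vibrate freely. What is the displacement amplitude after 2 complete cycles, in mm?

1.36 mm

Logarithmic decrement δ = 2πζ/√(1 − ζ²) = 2π × 0.1910/√(1 − 0.0365) = 1.223.
After n cycles, x_n/x₀ = e^(−nδ), so x_2 = 15.7 × e^(−2 × 1.223) = 15.7 × 0.08671 = 1.361 mm.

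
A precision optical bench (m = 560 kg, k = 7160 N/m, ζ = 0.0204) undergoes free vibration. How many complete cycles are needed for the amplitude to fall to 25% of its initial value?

Logarithmic decrement δ = 2πζ/√(1 − ζ²) = 2π × 0.02040/√(1 − 0.000416) = 0.1282.
x_n/x₀ = e^(−nδ) ≤ 0.25; take ln: n ≥ ln(1/0.25)/δ = 1.386/0.1282 = 10.81.
So 11 complete cycles are required.

11 cycles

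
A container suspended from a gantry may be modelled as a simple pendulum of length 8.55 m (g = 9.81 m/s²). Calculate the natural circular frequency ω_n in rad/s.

For a simple pendulum ω_n = √(g/L) = √(9.81/8.55) = √1.147 = 1.071 rad/s.

1.07 rad/s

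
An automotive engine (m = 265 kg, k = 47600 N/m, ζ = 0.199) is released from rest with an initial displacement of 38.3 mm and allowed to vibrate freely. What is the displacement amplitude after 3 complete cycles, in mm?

Logarithmic decrement δ = 2πζ/√(1 − ζ²) = 2π × 0.1990/√(1 − 0.0396) = 1.276.
After n cycles, x_n/x₀ = e^(−nδ), so x_3 = 38.3 × e^(−3 × 1.276) = 38.3 × 0.02176 = 0.8335 mm.

0.833 mm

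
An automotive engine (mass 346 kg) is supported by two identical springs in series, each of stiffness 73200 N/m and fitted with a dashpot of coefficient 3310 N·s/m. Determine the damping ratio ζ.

0.465

Series springs: 1/k_eq = 2/73200, so k_eq = 73200/2 = 36600 N/m.
ω_n = √(k_eq/m) = √(36600/346) = 10.28 rad/s.
Critical damping c_c = 2√(k_eq·m) = 2√(36600 × 346) = 7117 N·s/m, so ζ = c/c_c = 3310/7117 = 0.4651.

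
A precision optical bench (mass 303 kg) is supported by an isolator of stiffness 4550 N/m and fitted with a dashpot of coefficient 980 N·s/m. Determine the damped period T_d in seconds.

1.78 s

ω_n = √(k/m) = √(4550/303) = 3.875 rad/s.
Critical damping c_c = 2√(k·m) = 2√(4550 × 303) = 2348 N·s/m, so ζ = c/c_c = 980/2348 = 0.4173.
ω_d = ω_n√(1 − ζ²) = 3.875 × √(1 − 0.174) = 3.522 rad/s.
T_d = 2π/ω_d = 1.784 s.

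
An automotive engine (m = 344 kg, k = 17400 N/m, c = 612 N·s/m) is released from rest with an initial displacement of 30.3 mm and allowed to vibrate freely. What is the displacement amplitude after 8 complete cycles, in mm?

ζ = c/(2√(km)) = 612/(2√(17400 × 344)) = 612/4893 = 0.1251.
Logarithmic decrement δ = 2πζ/√(1 − ζ²) = 2π × 0.1251/√(1 − 0.0156) = 0.7921.
After n cycles, x_n/x₀ = e^(−nδ), so x_8 = 30.3 × e^(−8 × 0.7921) = 30.3 × 0.001770 = 0.05364 mm.

0.0536 mm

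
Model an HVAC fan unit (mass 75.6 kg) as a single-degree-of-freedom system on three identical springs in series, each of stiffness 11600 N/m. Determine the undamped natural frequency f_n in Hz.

1.14 Hz

Series springs: 1/k_eq = 3/11600, so k_eq = 11600/3 = 3867 N/m.
ω_n = √(k_eq/m) = √(3867/75.6) = √51.15 = 7.152 rad/s.
f_n = ω_n/(2π) = 7.152/6.283 = 1.138 Hz.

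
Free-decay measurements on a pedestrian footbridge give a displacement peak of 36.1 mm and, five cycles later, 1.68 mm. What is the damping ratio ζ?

Logarithmic decrement δ = (1/n)·ln(x₀/x_n) = (1/5)·ln(36.1/1.68) = (1/5)·ln(21.49) = 0.6135.
ζ = δ/√(4π² + δ²) = 0.6135/√(39.48 + 0.376) = 0.6135/6.313 = 0.09718.

0.0972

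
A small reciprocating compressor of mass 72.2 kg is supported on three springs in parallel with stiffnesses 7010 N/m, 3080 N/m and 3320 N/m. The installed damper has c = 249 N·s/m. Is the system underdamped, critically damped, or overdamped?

Parallel springs add: k_eq = 7010 + 3080 + 3320 = 13410 N/m.
c_c = 2√(k_eq·m) = 1968 N·s/m; ζ = c/c_c = 249/1968 = 0.127.
Since ζ < 1 the system is underdamped.

underdamped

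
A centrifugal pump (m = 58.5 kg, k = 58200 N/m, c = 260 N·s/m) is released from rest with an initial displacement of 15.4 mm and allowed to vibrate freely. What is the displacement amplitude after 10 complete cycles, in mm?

0.182 mm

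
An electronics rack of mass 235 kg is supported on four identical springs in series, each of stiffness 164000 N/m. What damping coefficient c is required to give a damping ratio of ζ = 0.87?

5400 N·s/m

Series springs: 1/k_eq = 4/164000, so k_eq = 164000/4 = 41000 N/m.
c_c = 2√(k_eq·m) = 2√(41000 × 235) = 6208 N·s/m.
c = ζ·c_c = 0.87 × 6208 = 5401 N·s/m.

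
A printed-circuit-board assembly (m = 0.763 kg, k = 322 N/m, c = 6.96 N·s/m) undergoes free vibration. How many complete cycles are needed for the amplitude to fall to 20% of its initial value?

2 cycles

ζ = c/(2√(km)) = 6.96/(2√(322 × 0.763)) = 6.96/31.35 = 0.2220.
Logarithmic decrement δ = 2πζ/√(1 − ζ²) = 2π × 0.2220/√(1 − 0.0493) = 1.431.
x_n/x₀ = e^(−nδ) ≤ 0.2; take ln: n ≥ ln(1/0.2)/δ = 1.609/1.431 = 1.125.
So 2 complete cycles are required.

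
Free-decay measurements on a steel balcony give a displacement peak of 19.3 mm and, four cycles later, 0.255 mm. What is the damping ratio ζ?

Logarithmic decrement δ = (1/n)·ln(x₀/x_n) = (1/4)·ln(19.3/0.255) = (1/4)·ln(75.69) = 1.082.
ζ = δ/√(4π² + δ²) = 1.082/√(39.48 + 1.17) = 1.082/6.376 = 0.1697.

0.170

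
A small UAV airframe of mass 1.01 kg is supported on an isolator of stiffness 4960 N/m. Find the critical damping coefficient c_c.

c_c = 2√(k·m) = 2√(4960 × 1.01) = 2 × 70.78 = 141.6 N·s/m.

142 N·s/m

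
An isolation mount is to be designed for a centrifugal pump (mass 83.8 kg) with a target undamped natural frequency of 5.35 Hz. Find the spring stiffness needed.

94700 N/m

ω_n = 2πf_n = 2π × 5.35 = 33.62 rad/s.
k = m·ω_n² = 83.8 × 33.62² = 83.8 × 1130 = 94690 N/m.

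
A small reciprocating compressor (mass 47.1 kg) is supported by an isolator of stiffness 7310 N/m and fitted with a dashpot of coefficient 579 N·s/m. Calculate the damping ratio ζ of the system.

0.493

ω_n = √(k/m) = √(7310/47.1) = 12.46 rad/s.
Critical damping c_c = 2√(k·m) = 2√(7310 × 47.1) = 1174 N·s/m, so ζ = c/c_c = 579/1174 = 0.4934.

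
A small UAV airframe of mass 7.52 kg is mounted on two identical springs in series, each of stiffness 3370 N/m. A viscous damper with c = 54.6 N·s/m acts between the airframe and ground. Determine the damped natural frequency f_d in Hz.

2.31 Hz

Series springs: 1/k_eq = 2/3370, so k_eq = 3370/2 = 1685 N/m.
ω_n = √(k_eq/m) = √(1685/7.52) = 14.97 rad/s.
Critical damping c_c = 2√(k_eq·m) = 2√(1685 × 7.52) = 225.1 N·s/m, so ζ = c/c_c = 54.6/225.1 = 0.2425.
ω_d = ω_n√(1 − ζ²) = 14.97 × √(1 − 0.0588) = 14.52 rad/s.
f_d = ω_d/(2π) = 2.311 Hz.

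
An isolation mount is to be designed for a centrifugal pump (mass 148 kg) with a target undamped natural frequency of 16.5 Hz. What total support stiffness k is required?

ω_n = 2πf_n = 2π × 16.5 = 103.7 rad/s.
k = m·ω_n² = 148 × 103.7² = 148 × 10750 = 1591000 N/m.

1590000 N/m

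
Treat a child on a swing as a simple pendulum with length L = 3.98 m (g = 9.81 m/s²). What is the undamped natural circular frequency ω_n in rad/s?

1.57 rad/s

For a simple pendulum ω_n = √(g/L) = √(9.81/3.98) = √2.465 = 1.570 rad/s.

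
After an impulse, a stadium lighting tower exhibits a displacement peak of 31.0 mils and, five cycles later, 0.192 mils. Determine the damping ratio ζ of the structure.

Logarithmic decrement δ = (1/n)·ln(x₀/x_n) = (1/5)·ln(31.0/0.192) = (1/5)·ln(161.5) = 1.017.
ζ = δ/√(4π² + δ²) = 1.017/√(39.48 + 1.03) = 1.017/6.365 = 0.1598.

0.160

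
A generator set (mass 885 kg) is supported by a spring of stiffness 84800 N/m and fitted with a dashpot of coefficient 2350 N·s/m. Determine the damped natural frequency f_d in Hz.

1.54 Hz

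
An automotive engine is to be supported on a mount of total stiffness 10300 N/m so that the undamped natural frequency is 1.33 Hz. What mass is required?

ω_n = 2πf_n = 2π × 1.33 = 8.357 rad/s.
m = k/ω_n² = 10300/8.357² = 10300/69.83 = 147.5 kg.

147 kg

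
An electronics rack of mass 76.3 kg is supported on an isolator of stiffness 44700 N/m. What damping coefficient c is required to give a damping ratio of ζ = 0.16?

c_c = 2√(k·m) = 2√(44700 × 76.3) = 3694 N·s/m.
c = ζ·c_c = 0.16 × 3694 = 591.0 N·s/m.

591 N·s/m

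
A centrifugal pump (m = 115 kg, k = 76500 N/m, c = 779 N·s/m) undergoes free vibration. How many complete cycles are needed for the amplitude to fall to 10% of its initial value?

3 cycles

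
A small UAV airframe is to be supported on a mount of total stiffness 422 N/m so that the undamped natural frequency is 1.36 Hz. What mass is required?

5.78 kg

ω_n = 2πf_n = 2π × 1.36 = 8.545 rad/s.
m = k/ω_n² = 422/8.545² = 422/73.02 = 5.779 kg.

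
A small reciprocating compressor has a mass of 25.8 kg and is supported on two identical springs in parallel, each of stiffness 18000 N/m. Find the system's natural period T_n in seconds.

0.168 s

Parallel springs add: k_eq = 2 × 18000 = 36000 N/m.
ω_n = √(k_eq/m) = √(36000/25.8) = √1395 = 37.35 rad/s.
T_n = 2π/ω_n = 6.283/37.35 = 0.1682 s.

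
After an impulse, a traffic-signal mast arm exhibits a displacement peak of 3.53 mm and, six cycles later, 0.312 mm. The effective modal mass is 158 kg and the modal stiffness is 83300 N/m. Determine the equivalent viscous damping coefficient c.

466 N·s/m

Logarithmic decrement δ = (1/n)·ln(x₀/x_n) = (1/6)·ln(3.53/0.312) = (1/6)·ln(11.31) = 0.4043.
ζ = δ/√(4π² + δ²) = 0.4043/√(39.48 + 0.163) = 0.4043/6.296 = 0.06422.
c = ζ · 2√(km) = 0.06422 × 2√(83300 × 158) = 0.06422 × 7256 = 466.0 N·s/m.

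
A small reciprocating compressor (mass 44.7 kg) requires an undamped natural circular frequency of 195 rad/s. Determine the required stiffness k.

k = m·ω_n² = 44.7 × 195.0² = 44.7 × 38020 = 1700000 N/m.

1700000 N/m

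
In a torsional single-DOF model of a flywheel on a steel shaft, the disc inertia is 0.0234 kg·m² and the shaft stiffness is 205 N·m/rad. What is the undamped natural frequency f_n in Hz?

14.9 Hz

ω_n = √(k_t/J) = √(205/0.0234) = √8761 = 93.60 rad/s.
f_n = ω_n/(2π) = 93.60/6.283 = 14.90 Hz.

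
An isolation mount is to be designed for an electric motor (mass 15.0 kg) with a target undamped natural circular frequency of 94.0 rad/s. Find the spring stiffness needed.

133000 N/m

k = m·ω_n² = 15.0 × 94.00² = 15.0 × 8836 = 132500 N/m.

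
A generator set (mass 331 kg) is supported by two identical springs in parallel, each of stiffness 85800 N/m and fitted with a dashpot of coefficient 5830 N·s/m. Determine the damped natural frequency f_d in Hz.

3.34 Hz

Parallel springs add: k_eq = 2 × 85800 = 171600 N/m.
ω_n = √(k_eq/m) = √(171600/331) = 22.77 rad/s.
Critical damping c_c = 2√(k_eq·m) = 2√(171600 × 331) = 15070 N·s/m, so ζ = c/c_c = 5830/15070 = 0.3868.
ω_d = ω_n√(1 − ζ²) = 22.77 × √(1 − 0.150) = 21.00 rad/s.
f_d = ω_d/(2π) = 3.342 Hz.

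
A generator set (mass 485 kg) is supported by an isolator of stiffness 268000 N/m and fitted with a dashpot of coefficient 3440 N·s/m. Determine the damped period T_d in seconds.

ω_n = √(k/m) = √(268000/485) = 23.51 rad/s.
Critical damping c_c = 2√(k·m) = 2√(268000 × 485) = 22800 N·s/m, so ζ = c/c_c = 3440/22800 = 0.1509.
ω_d = ω_n√(1 − ζ²) = 23.51 × √(1 − 0.0228) = 23.24 rad/s.
T_d = 2π/ω_d = 0.2704 s.

0.270 s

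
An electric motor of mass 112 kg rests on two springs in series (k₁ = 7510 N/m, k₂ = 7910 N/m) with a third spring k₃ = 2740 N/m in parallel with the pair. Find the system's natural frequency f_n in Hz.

1.22 Hz

Series pair: k_s = k₁k₂/(k₁+k₂) = (7510)(7910)/(7510 + 7910) = 3852 N/m. In parallel with k₃: k_eq = 3852 + 2740 = 6592 N/m.
ω_n = √(k_eq/m) = √(6592/112) = √58.86 = 7.672 rad/s.
f_n = ω_n/(2π) = 7.672/6.283 = 1.221 Hz.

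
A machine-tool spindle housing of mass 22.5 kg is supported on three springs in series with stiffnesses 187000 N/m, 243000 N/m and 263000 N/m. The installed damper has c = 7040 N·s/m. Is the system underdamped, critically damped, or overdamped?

overdamped

Series springs: 1/k_eq = 1/187000 + 1/243000 + 1/263000 = 1.327×10^-5, so k_eq = 75390 N/m.
c_c = 2√(k_eq·m) = 2605 N·s/m; ζ = c/c_c = 7040/2605 = 2.70.
Since ζ > 1 the system is overdamped.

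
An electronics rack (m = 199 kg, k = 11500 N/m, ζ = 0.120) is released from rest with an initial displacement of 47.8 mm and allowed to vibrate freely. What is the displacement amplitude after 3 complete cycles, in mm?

Logarithmic decrement δ = 2πζ/√(1 − ζ²) = 2π × 0.1200/√(1 − 0.0144) = 0.7595.
After n cycles, x_n/x₀ = e^(−nδ), so x_3 = 47.8 × e^(−3 × 0.7595) = 47.8 × 0.1024 = 4.897 mm.

4.90 mm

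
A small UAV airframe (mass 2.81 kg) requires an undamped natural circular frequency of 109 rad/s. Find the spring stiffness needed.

k = m·ω_n² = 2.81 × 109.0² = 2.81 × 11880 = 33390 N/m.

33400 N/m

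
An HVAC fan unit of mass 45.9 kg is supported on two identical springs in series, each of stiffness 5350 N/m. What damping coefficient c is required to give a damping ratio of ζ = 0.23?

161 N·s/m

Series springs: 1/k_eq = 2/5350, so k_eq = 5350/2 = 2675 N/m.
c_c = 2√(k_eq·m) = 2√(2675 × 45.9) = 700.8 N·s/m.
c = ζ·c_c = 0.23 × 700.8 = 161.2 N·s/m.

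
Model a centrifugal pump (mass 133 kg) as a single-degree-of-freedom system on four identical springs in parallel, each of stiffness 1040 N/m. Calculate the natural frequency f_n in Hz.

Parallel springs add: k_eq = 4 × 1040 = 4160 N/m.
ω_n = √(k_eq/m) = √(4160/133) = √31.28 = 5.593 rad/s.
f_n = ω_n/(2π) = 5.593/6.283 = 0.8901 Hz.

0.890 Hz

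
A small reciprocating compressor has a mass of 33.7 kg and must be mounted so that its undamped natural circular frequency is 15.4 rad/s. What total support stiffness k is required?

k = m·ω_n² = 33.7 × 15.40² = 33.7 × 237.2 = 7992 N/m.

7990 N/m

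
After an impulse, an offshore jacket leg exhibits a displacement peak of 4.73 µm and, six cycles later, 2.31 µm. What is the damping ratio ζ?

0.0190

Logarithmic decrement δ = (1/n)·ln(x₀/x_n) = (1/6)·ln(4.73/2.31) = (1/6)·ln(2.048) = 0.1194.
ζ = δ/√(4π² + δ²) = 0.1194/√(39.48 + 0.0143) = 0.1194/6.284 = 0.01901.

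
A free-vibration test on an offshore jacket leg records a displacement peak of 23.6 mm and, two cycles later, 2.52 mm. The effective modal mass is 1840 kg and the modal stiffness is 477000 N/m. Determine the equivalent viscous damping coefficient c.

Logarithmic decrement δ = (1/n)·ln(x₀/x_n) = (1/2)·ln(23.6/2.52) = (1/2)·ln(9.365) = 1.118.
ζ = δ/√(4π² + δ²) = 1.118/√(39.48 + 1.25) = 1.118/6.382 = 0.1753.
c = ζ · 2√(km) = 0.1753 × 2√(477000 × 1840) = 0.1753 × 59250 = 10380 N·s/m.

10400 N·s/m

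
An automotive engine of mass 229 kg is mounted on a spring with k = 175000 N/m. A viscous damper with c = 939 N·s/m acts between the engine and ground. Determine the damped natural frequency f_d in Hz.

ω_n = √(k/m) = √(175000/229) = 27.64 rad/s.
Critical damping c_c = 2√(k·m) = 2√(175000 × 229) = 12660 N·s/m, so ζ = c/c_c = 939/12660 = 0.07416.
ω_d = ω_n√(1 − ζ²) = 27.64 × √(1 − 0.00550) = 27.57 rad/s.
f_d = ω_d/(2π) = 4.388 Hz.

4.39 Hz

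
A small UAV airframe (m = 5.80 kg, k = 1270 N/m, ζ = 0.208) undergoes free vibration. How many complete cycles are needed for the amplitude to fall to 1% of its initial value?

Logarithmic decrement δ = 2πζ/√(1 − ζ²) = 2π × 0.2080/√(1 − 0.0433) = 1.336.
x_n/x₀ = e^(−nδ) ≤ 0.01; take ln: n ≥ ln(1/0.01)/δ = 4.605/1.336 = 3.447.
So 4 complete cycles are required.

4 cycles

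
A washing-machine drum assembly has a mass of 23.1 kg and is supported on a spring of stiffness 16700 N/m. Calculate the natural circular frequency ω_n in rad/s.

26.9 rad/s

ω_n = √(k/m) = √(16700/23.1) = √722.9 = 26.89 rad/s.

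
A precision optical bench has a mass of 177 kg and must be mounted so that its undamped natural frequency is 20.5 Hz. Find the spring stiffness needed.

2940000 N/m

ω_n = 2πf_n = 2π × 20.5 = 128.8 rad/s.
k = m·ω_n² = 177 × 128.8² = 177 × 16590 = 2937000 N/m.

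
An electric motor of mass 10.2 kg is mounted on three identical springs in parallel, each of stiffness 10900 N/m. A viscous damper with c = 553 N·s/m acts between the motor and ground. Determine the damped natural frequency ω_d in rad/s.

49.7 rad/s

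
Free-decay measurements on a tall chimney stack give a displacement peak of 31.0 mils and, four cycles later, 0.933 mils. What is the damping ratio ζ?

0.138

Logarithmic decrement δ = (1/n)·ln(x₀/x_n) = (1/4)·ln(31.0/0.933) = (1/4)·ln(33.23) = 0.8758.
ζ = δ/√(4π² + δ²) = 0.8758/√(39.48 + 0.767) = 0.8758/6.344 = 0.1381.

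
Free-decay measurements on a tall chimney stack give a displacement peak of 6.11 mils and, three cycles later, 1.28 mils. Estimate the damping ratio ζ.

Logarithmic decrement δ = (1/n)·ln(x₀/x_n) = (1/3)·ln(6.11/1.28) = (1/3)·ln(4.773) = 0.5210.
ζ = δ/√(4π² + δ²) = 0.5210/√(39.48 + 0.271) = 0.5210/6.305 = 0.08264.

0.0826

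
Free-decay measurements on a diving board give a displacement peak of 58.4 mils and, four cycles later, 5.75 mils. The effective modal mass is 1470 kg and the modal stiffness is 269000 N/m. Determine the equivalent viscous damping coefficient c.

3650 N·s/m

Logarithmic decrement δ = (1/n)·ln(x₀/x_n) = (1/4)·ln(58.4/5.75) = (1/4)·ln(10.16) = 0.5795.
ζ = δ/√(4π² + δ²) = 0.5795/√(39.48 + 0.336) = 0.5795/6.310 = 0.09185.
c = ζ · 2√(km) = 0.09185 × 2√(269000 × 1470) = 0.09185 × 39770 = 3653 N·s/m.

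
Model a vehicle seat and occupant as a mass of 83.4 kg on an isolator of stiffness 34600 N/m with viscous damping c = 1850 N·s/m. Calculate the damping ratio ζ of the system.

0.545

ω_n = √(k/m) = √(34600/83.4) = 20.37 rad/s.
Critical damping c_c = 2√(k·m) = 2√(34600 × 83.4) = 3397 N·s/m, so ζ = c/c_c = 1850/3397 = 0.5445.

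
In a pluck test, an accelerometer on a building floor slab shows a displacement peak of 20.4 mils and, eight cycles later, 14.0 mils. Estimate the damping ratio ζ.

0.00749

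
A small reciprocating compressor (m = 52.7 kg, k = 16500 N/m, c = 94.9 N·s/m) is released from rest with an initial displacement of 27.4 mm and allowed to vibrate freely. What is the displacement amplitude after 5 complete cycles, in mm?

ζ = c/(2√(km)) = 94.9/(2√(16500 × 52.7)) = 94.9/1865 = 0.05088.
Logarithmic decrement δ = 2πζ/√(1 − ζ²) = 2π × 0.05088/√(1 − 0.00259) = 0.3201.
After n cycles, x_n/x₀ = e^(−nδ), so x_5 = 27.4 × e^(−5 × 0.3201) = 27.4 × 0.2018 = 5.528 mm.

5.53 mm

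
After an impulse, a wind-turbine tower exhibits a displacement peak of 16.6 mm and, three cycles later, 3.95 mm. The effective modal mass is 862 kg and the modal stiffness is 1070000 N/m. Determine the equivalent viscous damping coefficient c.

Logarithmic decrement δ = (1/n)·ln(x₀/x_n) = (1/3)·ln(16.6/3.95) = (1/3)·ln(4.203) = 0.4786.
ζ = δ/√(4π² + δ²) = 0.4786/√(39.48 + 0.229) = 0.4786/6.301 = 0.07595.
c = ζ · 2√(km) = 0.07595 × 2√(1070000 × 862) = 0.07595 × 60740 = 4613 N·s/m.

4610 N·s/m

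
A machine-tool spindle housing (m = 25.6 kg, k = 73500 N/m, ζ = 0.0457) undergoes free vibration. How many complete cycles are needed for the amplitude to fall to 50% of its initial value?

3 cycles

Logarithmic decrement δ = 2πζ/√(1 − ζ²) = 2π × 0.04570/√(1 − 0.00209) = 0.2874.
x_n/x₀ = e^(−nδ) ≤ 0.5; take ln: n ≥ ln(1/0.5)/δ = 0.6931/0.2874 = 2.411.
So 3 complete cycles are required.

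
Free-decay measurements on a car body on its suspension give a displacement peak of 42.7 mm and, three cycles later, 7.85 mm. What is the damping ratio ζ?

Logarithmic decrement δ = (1/n)·ln(x₀/x_n) = (1/3)·ln(42.7/7.85) = (1/3)·ln(5.439) = 0.5646.
ζ = δ/√(4π² + δ²) = 0.5646/√(39.48 + 0.319) = 0.5646/6.308 = 0.08949.

0.0895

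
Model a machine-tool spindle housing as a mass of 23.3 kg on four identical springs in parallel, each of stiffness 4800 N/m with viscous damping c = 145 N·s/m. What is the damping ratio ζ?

Parallel springs add: k_eq = 4 × 4800 = 19200 N/m.
ω_n = √(k_eq/m) = √(19200/23.3) = 28.71 rad/s.
Critical damping c_c = 2√(k_eq·m) = 2√(19200 × 23.3) = 1338 N·s/m, so ζ = c/c_c = 145/1338 = 0.1084.

0.108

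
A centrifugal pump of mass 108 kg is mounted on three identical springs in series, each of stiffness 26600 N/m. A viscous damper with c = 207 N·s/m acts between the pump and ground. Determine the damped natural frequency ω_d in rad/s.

Series springs: 1/k_eq = 3/26600, so k_eq = 26600/3 = 8867 N/m.
ω_n = √(k_eq/m) = √(8867/108) = 9.061 rad/s.
Critical damping c_c = 2√(k_eq·m) = 2√(8867 × 108) = 1957 N·s/m, so ζ = c/c_c = 207/1957 = 0.1058.
ω_d = ω_n√(1 − ζ²) = 9.061 × √(1 − 0.0112) = 9.010 rad/s.

9.01 rad/s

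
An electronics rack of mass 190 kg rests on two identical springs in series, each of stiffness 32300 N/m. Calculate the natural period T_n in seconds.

0.682 s

Series springs: 1/k_eq = 2/32300, so k_eq = 32300/2 = 16150 N/m.
ω_n = √(k_eq/m) = √(16150/190) = √85.00 = 9.220 rad/s.
T_n = 2π/ω_n = 6.283/9.220 = 0.6815 s.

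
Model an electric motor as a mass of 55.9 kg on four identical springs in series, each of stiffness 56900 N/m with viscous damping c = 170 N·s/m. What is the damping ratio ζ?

Series springs: 1/k_eq = 4/56900, so k_eq = 56900/4 = 14220 N/m.
ω_n = √(k_eq/m) = √(14220/55.9) = 15.95 rad/s.
Critical damping c_c = 2√(k_eq·m) = 2√(14220 × 55.9) = 1783 N·s/m, so ζ = c/c_c = 170/1783 = 0.09532.

0.0953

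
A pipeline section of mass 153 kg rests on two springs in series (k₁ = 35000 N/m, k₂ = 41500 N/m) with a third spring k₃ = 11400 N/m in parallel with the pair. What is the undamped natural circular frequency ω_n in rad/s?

14.1 rad/s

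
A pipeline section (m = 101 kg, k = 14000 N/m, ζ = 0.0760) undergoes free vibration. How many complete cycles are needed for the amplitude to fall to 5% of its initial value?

Logarithmic decrement δ = 2πζ/√(1 − ζ²) = 2π × 0.07600/√(1 − 0.00578) = 0.4789.
x_n/x₀ = e^(−nδ) ≤ 0.05; take ln: n ≥ ln(1/0.05)/δ = 2.996/0.4789 = 6.255.
So 7 complete cycles are required.

7 cycles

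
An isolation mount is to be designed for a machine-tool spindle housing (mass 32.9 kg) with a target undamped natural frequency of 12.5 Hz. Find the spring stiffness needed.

203000 N/m

ω_n = 2πf_n = 2π × 12.5 = 78.54 rad/s.
k = m·ω_n² = 32.9 × 78.54² = 32.9 × 6169 = 202900 N/m.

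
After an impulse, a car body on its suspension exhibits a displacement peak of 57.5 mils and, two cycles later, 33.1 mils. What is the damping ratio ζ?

0.0439

Logarithmic decrement δ = (1/n)·ln(x₀/x_n) = (1/2)·ln(57.5/33.1) = (1/2)·ln(1.737) = 0.2761.
ζ = δ/√(4π² + δ²) = 0.2761/√(39.48 + 0.0762) = 0.2761/6.289 = 0.04390.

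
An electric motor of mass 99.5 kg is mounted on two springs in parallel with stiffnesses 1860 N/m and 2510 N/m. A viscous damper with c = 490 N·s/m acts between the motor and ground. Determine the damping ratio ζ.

0.372

Parallel springs add: k_eq = 1860 + 2510 = 4370 N/m.
ω_n = √(k_eq/m) = √(4370/99.5) = 6.627 rad/s.
Critical damping c_c = 2√(k_eq·m) = 2√(4370 × 99.5) = 1319 N·s/m, so ζ = c/c_c = 490/1319 = 0.3715.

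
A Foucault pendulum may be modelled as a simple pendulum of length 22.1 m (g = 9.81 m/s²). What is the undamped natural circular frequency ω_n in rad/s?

For a simple pendulum ω_n = √(g/L) = √(9.81/22.1) = √0.4439 = 0.6663 rad/s.

0.666 rad/s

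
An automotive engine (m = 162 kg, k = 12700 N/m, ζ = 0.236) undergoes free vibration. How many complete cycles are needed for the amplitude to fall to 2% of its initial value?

3 cycles

Logarithmic decrement δ = 2πζ/√(1 − ζ²) = 2π × 0.2360/√(1 − 0.0557) = 1.526.
x_n/x₀ = e^(−nδ) ≤ 0.02; take ln: n ≥ ln(1/0.02)/δ = 3.912/1.526 = 2.564.
So 3 complete cycles are required.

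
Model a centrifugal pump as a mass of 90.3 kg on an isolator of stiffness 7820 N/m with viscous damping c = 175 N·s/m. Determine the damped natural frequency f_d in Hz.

1.47 Hz

ω_n = √(k/m) = √(7820/90.3) = 9.306 rad/s.
Critical damping c_c = 2√(k·m) = 2√(7820 × 90.3) = 1681 N·s/m, so ζ = c/c_c = 175/1681 = 0.1041.
ω_d = ω_n√(1 − ζ²) = 9.306 × √(1 − 0.0108) = 9.255 rad/s.
f_d = ω_d/(2π) = 1.473 Hz.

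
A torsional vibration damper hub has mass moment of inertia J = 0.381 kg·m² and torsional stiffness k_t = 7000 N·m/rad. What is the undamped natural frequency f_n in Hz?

ω_n = √(k_t/J) = √(7000/0.381) = √18370 = 135.5 rad/s.
f_n = ω_n/(2π) = 135.5/6.283 = 21.57 Hz.

21.6 Hz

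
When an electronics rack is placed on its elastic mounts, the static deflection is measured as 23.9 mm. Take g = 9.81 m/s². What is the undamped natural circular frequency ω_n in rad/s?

20.3 rad/s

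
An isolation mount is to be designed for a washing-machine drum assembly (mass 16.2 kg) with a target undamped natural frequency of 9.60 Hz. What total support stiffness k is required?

58900 N/m

ω_n = 2πf_n = 2π × 9.60 = 60.32 rad/s.
k = m·ω_n² = 16.2 × 60.32² = 16.2 × 3638 = 58940 N/m.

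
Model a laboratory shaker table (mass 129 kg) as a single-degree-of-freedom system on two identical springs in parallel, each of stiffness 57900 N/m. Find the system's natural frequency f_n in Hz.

Parallel springs add: k_eq = 2 × 57900 = 115800 N/m.
ω_n = √(k_eq/m) = √(115800/129) = √897.7 = 29.96 rad/s.
f_n = ω_n/(2π) = 29.96/6.283 = 4.768 Hz.

4.77 Hz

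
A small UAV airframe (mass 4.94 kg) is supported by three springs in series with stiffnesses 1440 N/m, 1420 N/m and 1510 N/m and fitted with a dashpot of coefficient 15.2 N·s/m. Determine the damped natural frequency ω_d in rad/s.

Series springs: 1/k_eq = 1/1440 + 1/1420 + 1/1510 = 0.002061, so k_eq = 485.2 N/m.
ω_n = √(k_eq/m) = √(485.2/4.94) = 9.911 rad/s.
Critical damping c_c = 2√(k_eq·m) = 2√(485.2 × 4.94) = 97.92 N·s/m, so ζ = c/c_c = 15.2/97.92 = 0.1552.
ω_d = ω_n√(1 − ζ²) = 9.911 × √(1 − 0.0241) = 9.791 rad/s.

9.79 rad/s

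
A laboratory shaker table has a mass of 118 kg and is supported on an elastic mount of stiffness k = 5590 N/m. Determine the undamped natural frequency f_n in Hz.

ω_n = √(k/m) = √(5590/118) = √47.37 = 6.883 rad/s.
f_n = ω_n/(2π) = 6.883/6.283 = 1.095 Hz.

1.10 Hz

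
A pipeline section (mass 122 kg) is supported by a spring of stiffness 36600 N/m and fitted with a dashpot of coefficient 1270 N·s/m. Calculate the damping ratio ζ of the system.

ω_n = √(k/m) = √(36600/122) = 17.32 rad/s.
Critical damping c_c = 2√(k·m) = 2√(36600 × 122) = 4226 N·s/m, so ζ = c/c_c = 1270/4226 = 0.3005.

0.301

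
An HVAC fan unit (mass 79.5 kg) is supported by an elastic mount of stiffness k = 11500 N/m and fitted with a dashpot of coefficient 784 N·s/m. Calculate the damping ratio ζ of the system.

0.410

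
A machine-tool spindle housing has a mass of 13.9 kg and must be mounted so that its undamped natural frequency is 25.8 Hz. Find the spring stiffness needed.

365000 N/m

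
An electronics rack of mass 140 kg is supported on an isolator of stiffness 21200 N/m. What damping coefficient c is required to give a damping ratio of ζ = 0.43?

c_c = 2√(k·m) = 2√(21200 × 140) = 3446 N·s/m.
c = ζ·c_c = 0.43 × 3446 = 1482 N·s/m.

1480 N·s/m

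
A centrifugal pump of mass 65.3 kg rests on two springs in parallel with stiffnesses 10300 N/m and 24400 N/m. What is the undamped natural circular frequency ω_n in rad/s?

Parallel springs add: k_eq = 10300 + 24400 = 34700 N/m.
ω_n = √(k_eq/m) = √(34700/65.3) = √531.4 = 23.05 rad/s.

23.1 rad/s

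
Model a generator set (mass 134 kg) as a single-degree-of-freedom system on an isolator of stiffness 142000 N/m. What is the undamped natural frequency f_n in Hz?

5.18 Hz

ω_n = √(k/m) = √(142000/134) = √1060 = 32.55 rad/s.
f_n = ω_n/(2π) = 32.55/6.283 = 5.181 Hz.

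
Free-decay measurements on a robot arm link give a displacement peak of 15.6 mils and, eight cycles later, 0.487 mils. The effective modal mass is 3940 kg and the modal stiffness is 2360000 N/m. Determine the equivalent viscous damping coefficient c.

Logarithmic decrement δ = (1/n)·ln(x₀/x_n) = (1/8)·ln(15.6/0.487) = (1/8)·ln(32.03) = 0.4333.
ζ = δ/√(4π² + δ²) = 0.4333/√(39.48 + 0.188) = 0.4333/6.298 = 0.06881.
c = ζ · 2√(km) = 0.06881 × 2√(2360000 × 3940) = 0.06881 × 192900 = 13270 N·s/m.

13300 N·s/m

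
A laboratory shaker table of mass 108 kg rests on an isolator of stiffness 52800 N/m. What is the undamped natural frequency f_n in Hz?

ω_n = √(k/m) = √(52800/108) = √488.9 = 22.11 rad/s.
f_n = ω_n/(2π) = 22.11/6.283 = 3.519 Hz.

3.52 Hz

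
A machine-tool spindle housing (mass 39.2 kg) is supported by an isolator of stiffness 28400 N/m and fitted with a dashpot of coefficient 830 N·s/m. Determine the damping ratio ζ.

0.393

ω_n = √(k/m) = √(28400/39.2) = 26.92 rad/s.
Critical damping c_c = 2√(k·m) = 2√(28400 × 39.2) = 2110 N·s/m, so ζ = c/c_c = 830/2110 = 0.3933.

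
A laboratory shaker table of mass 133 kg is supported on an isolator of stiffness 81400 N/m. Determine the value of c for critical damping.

6580 N·s/m

c_c = 2√(k·m) = 2√(81400 × 133) = 2 × 3290 = 6581 N·s/m.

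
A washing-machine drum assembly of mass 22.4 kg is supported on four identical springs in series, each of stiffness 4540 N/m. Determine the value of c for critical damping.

319 N·s/m

Series springs: 1/k_eq = 4/4540, so k_eq = 4540/4 = 1135 N/m.
c_c = 2√(k_eq·m) = 2√(1135 × 22.4) = 2 × 159.4 = 318.9 N·s/m.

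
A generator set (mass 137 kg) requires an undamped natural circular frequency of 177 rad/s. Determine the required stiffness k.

4290000 N/m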